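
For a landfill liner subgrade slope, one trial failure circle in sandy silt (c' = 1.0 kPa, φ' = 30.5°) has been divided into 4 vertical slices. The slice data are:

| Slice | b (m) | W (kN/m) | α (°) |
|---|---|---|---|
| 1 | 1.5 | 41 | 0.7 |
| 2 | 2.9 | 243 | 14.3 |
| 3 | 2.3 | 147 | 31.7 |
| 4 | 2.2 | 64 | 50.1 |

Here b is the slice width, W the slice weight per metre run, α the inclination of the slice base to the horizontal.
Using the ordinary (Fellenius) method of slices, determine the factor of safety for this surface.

Ordinary method of slices: FS = Σ[c'·Δl_i + (W_i cosα_i)·tanφ'] / Σ W_i sinα_i, with Δl_i = b_i / cosα_i.
Slice 1: Δl = 1.5/cos0.7° = 1.500 m; N'_1 = 41·cos0.7° = 41.0; c'Δl = 1.50; W sinα = 0.5
Slice 2: Δl = 2.9/cos14.3° = 2.993 m; N'_2 = 243·cos14.3° = 235.5; c'Δl = 2.99; W sinα = 60.0
Slice 3: Δl = 2.3/cos31.7° = 2.703 m; N'_3 = 147·cos31.7° = 125.1; c'Δl = 2.70; W sinα = 77.2
Slice 4: Δl = 2.2/cos50.1° = 3.430 m; N'_4 = 64·cos50.1° = 41.1; c'Δl = 3.43; W sinα = 49.1
Σc'Δl = 10.6 kN/m; ΣN' = 442.6 kN/m; ΣW sinα = 186.9 kN/m
Resisting = 10.6 + 442.6·tan30.5° = 10.6 + 260.7 = 271.3 kN/m
FS = 271.3 / 186.9 = 1.452

FS = 1.45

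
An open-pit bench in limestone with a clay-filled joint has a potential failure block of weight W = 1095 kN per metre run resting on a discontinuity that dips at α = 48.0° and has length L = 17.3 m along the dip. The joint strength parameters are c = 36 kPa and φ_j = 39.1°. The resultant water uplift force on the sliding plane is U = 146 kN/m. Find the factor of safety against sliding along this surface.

Resolving the block weight along and normal to the plane and applying the Mohr–Coulomb strength on the joint:
N' = W cosα − U = 1095·cos48.0° − 146 = 586.7 kN/m
Driving force T = W sinα = 1095·sin48.0° = 813.7 kN/m
Resisting force R = c·L + N'·tanφ_j = 36·17.3 + 586.7·tan39.1° = 622.8 + 476.8 = 1099.6 kN/m
FS = R / T = 1099.6 / 813.7 = 1.351

FS = 1.35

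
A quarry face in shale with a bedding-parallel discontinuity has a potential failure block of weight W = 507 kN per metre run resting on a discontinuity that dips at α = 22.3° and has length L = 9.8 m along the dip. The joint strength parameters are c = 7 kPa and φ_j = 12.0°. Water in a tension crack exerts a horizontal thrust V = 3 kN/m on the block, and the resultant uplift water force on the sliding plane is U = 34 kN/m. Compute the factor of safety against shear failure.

FS = 0.82

Resolving the block weight along and normal to the plane and applying the Mohr–Coulomb strength on the joint:
N' = W cosα − U − V sinα = 507·cos22.3° − 34 − 3·sin22.3° = 433.9 kN/m
Driving force T = W sinα + V cosα = 507·sin22.3° + 3·cos22.3° = 195.2 kN/m
Resisting force R = c·L + N'·tanφ_j = 7·9.8 + 433.9·tan12.0° = 68.6 + 92.2 = 160.8 kN/m
FS = R / T = 160.8 / 195.2 = 0.824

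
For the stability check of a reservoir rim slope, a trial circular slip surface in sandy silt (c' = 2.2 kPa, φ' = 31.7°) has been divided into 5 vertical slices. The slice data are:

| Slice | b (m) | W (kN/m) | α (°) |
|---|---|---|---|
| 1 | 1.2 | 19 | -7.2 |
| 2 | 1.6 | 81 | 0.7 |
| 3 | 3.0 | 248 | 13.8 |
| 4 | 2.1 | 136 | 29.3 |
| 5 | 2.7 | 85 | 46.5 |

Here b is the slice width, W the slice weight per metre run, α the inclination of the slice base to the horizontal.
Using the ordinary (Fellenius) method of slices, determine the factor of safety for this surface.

FS = 1.86

Ordinary method of slices: FS = Σ[c'·Δl_i + (W_i cosα_i)·tanφ'] / Σ W_i sinα_i, with Δl_i = b_i / cosα_i.
Slice 1: Δl = 1.2/cos(-7.2°) = 1.210 m; N'_1 = 19·cos(-7.2°) = 18.9; c'Δl = 2.66; W sinα = -2.4
Slice 2: Δl = 1.6/cos0.7° = 1.600 m; N'_2 = 81·cos0.7° = 81.0; c'Δl = 3.52; W sinα = 1.0
Slice 3: Δl = 3.0/cos13.8° = 3.089 m; N'_3 = 248·cos13.8° = 240.8; c'Δl = 6.80; W sinα = 59.2
Slice 4: Δl = 2.1/cos29.3° = 2.408 m; N'_4 = 136·cos29.3° = 118.6; c'Δl = 5.30; W sinα = 66.6
Slice 5: Δl = 2.7/cos46.5° = 3.922 m; N'_5 = 85·cos46.5° = 58.5; c'Δl = 8.63; W sinα = 61.7
Σc'Δl = 26.9 kN/m; ΣN' = 517.8 kN/m; ΣW sinα = 186.0 kN/m
Resisting = 26.9 + 517.8·tan31.7° = 26.9 + 319.8 = 346.7 kN/m
FS = 346.7 / 186.0 = 1.864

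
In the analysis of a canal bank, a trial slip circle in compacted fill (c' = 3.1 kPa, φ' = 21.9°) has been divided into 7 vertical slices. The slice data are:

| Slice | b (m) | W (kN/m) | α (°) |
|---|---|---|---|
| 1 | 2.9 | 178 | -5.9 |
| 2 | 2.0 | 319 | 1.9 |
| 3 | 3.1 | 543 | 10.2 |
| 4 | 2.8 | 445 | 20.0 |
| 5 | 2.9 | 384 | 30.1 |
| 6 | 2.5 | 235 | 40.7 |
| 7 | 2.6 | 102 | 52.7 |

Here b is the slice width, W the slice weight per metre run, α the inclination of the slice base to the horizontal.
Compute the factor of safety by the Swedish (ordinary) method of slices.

Ordinary method of slices: FS = Σ[c'·Δl_i + (W_i cosα_i)·tanφ'] / Σ W_i sinα_i, with Δl_i = b_i / cosα_i.
Slice 1: Δl = 2.9/cos(-5.9°) = 2.915 m; N'_1 = 178·cos(-5.9°) = 177.1; c'Δl = 9.04; W sinα = -18.3
Slice 2: Δl = 2.0/cos1.9° = 2.001 m; N'_2 = 319·cos1.9° = 318.8; c'Δl = 6.20; W sinα = 10.6
Slice 3: Δl = 3.1/cos10.2° = 3.150 m; N'_3 = 543·cos10.2° = 534.4; c'Δl = 9.76; W sinα = 96.2
Slice 4: Δl = 2.8/cos20.0° = 2.980 m; N'_4 = 445·cos20.0° = 418.2; c'Δl = 9.24; W sinα = 152.2
Slice 5: Δl = 2.9/cos30.1° = 3.352 m; N'_5 = 384·cos30.1° = 332.2; c'Δl = 10.39; W sinα = 192.6
Slice 6: Δl = 2.5/cos40.7° = 3.298 m; N'_6 = 235·cos40.7° = 178.2; c'Δl = 10.22; W sinα = 153.2
Slice 7: Δl = 2.6/cos52.7° = 4.291 m; N'_7 = 102·cos52.7° = 61.8; c'Δl = 13.30; W sinα = 81.1
Σc'Δl = 68.2 kN/m; ΣN' = 2020.7 kN/m; ΣW sinα = 667.6 kN/m
Resisting = 68.2 + 2020.7·tan21.9° = 68.2 + 812.3 = 880.5 kN/m
FS = 880.5 / 667.6 = 1.319

FS = 1.32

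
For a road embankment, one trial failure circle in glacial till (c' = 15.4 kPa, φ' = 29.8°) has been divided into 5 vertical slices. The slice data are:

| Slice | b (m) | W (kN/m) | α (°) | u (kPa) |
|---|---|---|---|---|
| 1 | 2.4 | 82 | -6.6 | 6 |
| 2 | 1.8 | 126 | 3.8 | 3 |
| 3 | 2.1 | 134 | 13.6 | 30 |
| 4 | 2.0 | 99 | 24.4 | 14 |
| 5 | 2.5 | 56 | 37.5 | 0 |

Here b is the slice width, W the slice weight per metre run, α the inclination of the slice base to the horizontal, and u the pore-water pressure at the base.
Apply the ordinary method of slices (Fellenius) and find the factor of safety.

Ordinary method of slices: FS = Σ[c'·Δl_i + (W_i cosα_i − u_i·Δl_i)·tanφ'] / Σ W_i sinα_i, with Δl_i = b_i / cosα_i.
Slice 1: Δl = 2.4/cos(-6.6°) = 2.416 m; N'_1 = 82·cos(-6.6°) − 6·2.416 = 67.0; c'Δl = 37.21; W sinα = -9.4
Slice 2: Δl = 1.8/cos3.8° = 1.804 m; N'_2 = 126·cos3.8° − 3·1.804 = 120.3; c'Δl = 27.78; W sinα = 8.4
Slice 3: Δl = 2.1/cos13.6° = 2.161 m; N'_3 = 134·cos13.6° − 30·2.161 = 65.4; c'Δl = 33.27; W sinα = 31.5
Slice 4: Δl = 2.0/cos24.4° = 2.196 m; N'_4 = 99·cos24.4° − 14·2.196 = 59.4; c'Δl = 33.82; W sinα = 40.9
Slice 5: Δl = 2.5/cos37.5° = 3.151 m; N'_5 = 56·cos37.5° − 0·3.151 = 44.4; c'Δl = 48.53; W sinα = 34.1
Σc'Δl = 180.6 kN/m; ΣN' = 356.5 kN/m; ΣW sinα = 105.4 kN/m
Resisting = 180.6 + 356.5·tan29.8° = 180.6 + 204.2 = 384.8 kN/m
FS = 384.8 / 105.4 = 3.650

FS = 3.65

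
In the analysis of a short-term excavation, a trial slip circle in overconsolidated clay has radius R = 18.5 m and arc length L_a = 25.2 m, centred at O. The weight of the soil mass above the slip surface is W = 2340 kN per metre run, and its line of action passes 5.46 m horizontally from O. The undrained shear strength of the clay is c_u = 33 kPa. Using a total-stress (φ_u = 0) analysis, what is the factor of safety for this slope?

Taking moments about the centre O, the resisting moment is provided by the undrained shear strength acting along the arc:
M_R = c_u·L_a·R = 33·25.20·18.5 = 15384.6 kN·m/m
M_D = W·d = 2340·5.46 = 12776.4 kN·m/m
FS = M_R / M_D = 15384.6 / 12776.4 = 1.204

FS = 1.20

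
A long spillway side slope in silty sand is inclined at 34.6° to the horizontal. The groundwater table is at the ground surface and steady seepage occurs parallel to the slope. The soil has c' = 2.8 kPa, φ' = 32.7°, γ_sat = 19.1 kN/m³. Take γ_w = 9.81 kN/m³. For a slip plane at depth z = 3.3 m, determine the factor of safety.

With seepage parallel to the slope and the water table at the surface, the effective normal stress on the slip plane uses the buoyant unit weight γ' = γ_sat − γ_w while the driving shear stress uses γ_sat:
FS = [c' + γ' z cos²β tanφ'] / [γ_sat z sinβ cosβ]
γ' = 19.1 − 9.81 = 9.29 kN/m³
Numerator = 2.8 + 9.29·3.3·cos²34.6°·tan32.7° = 2.8 + 9.29·3.3·0.6776·0.6420 = 16.135 kPa
Denominator = 19.1·3.3·sin34.6°·cos34.6° = 19.1·3.3·0.5678·0.8231 = 29.461 kPa
FS = 16.135 / 29.461 = 0.548

FS = 0.55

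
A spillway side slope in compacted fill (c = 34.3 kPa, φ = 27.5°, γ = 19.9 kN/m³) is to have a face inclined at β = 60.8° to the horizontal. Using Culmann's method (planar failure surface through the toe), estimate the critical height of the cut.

H_c = 32.51 m

Culmann's analysis gives the critical failure plane at α_cr = (β + φ)/2 = (60.8 + 27.5)/2 = 44.1°, and the critical height
H_c = (4c/γ) · sinβ cosφ / [1 − cos(β − φ)]
    = (4·34.3/19.9) · sin60.8°·cos27.5° / [1 − cos(33.3°)]
    = 6.894 · 0.8729·0.8870 / [1 − 0.8358]
    = 6.894 · 0.7743 / 0.1642
    = 32.51 m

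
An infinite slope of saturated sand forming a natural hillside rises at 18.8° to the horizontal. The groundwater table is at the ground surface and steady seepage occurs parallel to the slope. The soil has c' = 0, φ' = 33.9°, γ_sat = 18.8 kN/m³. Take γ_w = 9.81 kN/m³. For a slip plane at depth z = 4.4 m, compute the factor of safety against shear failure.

FS = 0.94

With seepage parallel to the slope and the water table at the surface, the effective normal stress on the slip plane uses the buoyant unit weight γ' = γ_sat − γ_w while the driving shear stress uses γ_sat:
FS = [c' + γ' z cos²β tanφ'] / [γ_sat z sinβ cosβ]
(For c' = 0 this reduces to FS = (γ'/γ_sat)·tanφ'/tanβ.)
γ' = 18.8 − 9.81 = 8.99 kN/m³
Numerator = 0.0 + 8.99·4.4·cos²18.8°·tan33.9° = 0.0 + 8.99·4.4·0.8961·0.6720 = 23.820 kPa
Denominator = 18.8·4.4·sin18.8°·cos18.8° = 18.8·4.4·0.3223·0.9466 = 25.236 kPa
FS = 23.820 / 25.236 = 0.944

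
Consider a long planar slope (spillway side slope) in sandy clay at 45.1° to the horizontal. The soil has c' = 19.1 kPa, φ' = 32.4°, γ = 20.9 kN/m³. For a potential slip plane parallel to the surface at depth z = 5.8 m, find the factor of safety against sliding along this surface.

For an infinite slope with a slip plane parallel to the surface (no pore pressure): FS = [c' + γz cos²β tanφ'] / [γz sinβ cosβ].
γz = 20.9·5.8 = 121.22 kN/m²
Numerator = 19.1 + 121.22·cos²45.1°·tan32.4° = 19.1 + 121.22·0.4983·0.6346 = 57.430 kPa
Denominator = 121.22·sin45.1°·cos45.1° = 121.22·0.7083·0.7059 = 60.610 kPa
FS = 57.430 / 60.610 = 0.948

FS = 0.95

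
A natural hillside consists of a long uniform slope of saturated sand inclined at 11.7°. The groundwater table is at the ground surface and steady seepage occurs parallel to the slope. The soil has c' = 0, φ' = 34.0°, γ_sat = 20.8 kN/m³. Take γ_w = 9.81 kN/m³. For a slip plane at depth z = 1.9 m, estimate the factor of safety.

FS = 1.72

With seepage parallel to the slope and the water table at the surface, the effective normal stress on the slip plane uses the buoyant unit weight γ' = γ_sat − γ_w while the driving shear stress uses γ_sat:
FS = [c' + γ' z cos²β tanφ'] / [γ_sat z sinβ cosβ]
(For c' = 0 this reduces to FS = (γ'/γ_sat)·tanφ'/tanβ.)
γ' = 20.8 − 9.81 = 10.99 kN/m³
Numerator = 0.0 + 10.99·1.9·cos²11.7°·tan34.0° = 0.0 + 10.99·1.9·0.9589·0.6745 = 13.505 kPa
Denominator = 20.8·1.9·sin11.7°·cos11.7° = 20.8·1.9·0.2028·0.9792 = 7.848 kPa
FS = 13.505 / 7.848 = 1.721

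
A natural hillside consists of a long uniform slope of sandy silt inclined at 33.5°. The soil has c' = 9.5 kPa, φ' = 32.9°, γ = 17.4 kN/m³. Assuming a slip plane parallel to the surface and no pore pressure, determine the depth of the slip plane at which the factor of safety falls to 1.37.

Setting FS = 1.37 in FS = [c' + γz cos²β tanφ'] / [γz sinβ cosβ] and solving for z:
z = c' / [γ cosβ (FS·sinβ − cosβ·tanφ')]
  = 9.5 / [17.4·cos33.5°·(1.37·sin33.5° − cos33.5°·tan32.9°)]
  = 9.5 / [17.4·0.8339·(1.37·0.5519 − 0.8339·0.6469)]
  = 9.5 / 3.1441 = 3.022 m

z = 3.02 m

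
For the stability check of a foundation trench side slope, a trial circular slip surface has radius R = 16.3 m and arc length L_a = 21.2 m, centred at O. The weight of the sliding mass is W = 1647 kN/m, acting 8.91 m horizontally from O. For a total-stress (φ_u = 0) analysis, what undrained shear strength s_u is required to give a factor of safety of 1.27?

s_u = 53.9 kPa

FS = s_u·L_a·R / (W·d), so s_u = FS·W·d / (L_a·R).
s_u = 1.27·1647·8.91 / (21.20·16.3) = 18637.0 / 345.56 = 53.93 kPa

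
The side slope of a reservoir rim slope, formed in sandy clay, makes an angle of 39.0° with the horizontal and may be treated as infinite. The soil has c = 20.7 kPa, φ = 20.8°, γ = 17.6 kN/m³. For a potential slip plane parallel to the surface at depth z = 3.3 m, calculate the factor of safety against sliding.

For an infinite slope with a slip plane parallel to the surface (no pore pressure): FS = [c + γz cos²β tanφ] / [γz sinβ cosβ].
γz = 17.6·3.3 = 58.08 kN/m²
Numerator = 20.7 + 58.08·cos²39.0°·tan20.8° = 20.7 + 58.08·0.6040·0.3799 = 34.025 kPa
Denominator = 58.08·sin39.0°·cos39.0° = 58.08·0.6293·0.7771 = 28.405 kPa
FS = 34.025 / 28.405 = 1.198

FS = 1.20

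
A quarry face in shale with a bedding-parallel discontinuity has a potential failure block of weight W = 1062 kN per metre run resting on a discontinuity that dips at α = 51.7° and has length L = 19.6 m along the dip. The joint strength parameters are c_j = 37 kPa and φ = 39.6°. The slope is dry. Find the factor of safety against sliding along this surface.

FS = 1.52

Resolving the block weight along and normal to the plane and applying the Mohr–Coulomb strength on the joint:
N' = W cosα = 1062·cos51.7° = 658.2 kN/m
Driving force T = W sinα = 1062·sin51.7° = 833.4 kN/m
Resisting force R = c_j·L + N'·tanφ = 37·19.6 + 658.2·tan39.6° = 725.2 + 544.5 = 1269.7 kN/m
FS = R / T = 1269.7 / 833.4 = 1.523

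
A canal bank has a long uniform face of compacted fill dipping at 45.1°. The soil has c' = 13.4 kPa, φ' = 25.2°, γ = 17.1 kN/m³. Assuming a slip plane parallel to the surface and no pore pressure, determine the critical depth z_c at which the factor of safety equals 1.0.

z_c = 2.95 m

Setting FS = 1.00 in FS = [c' + γz cos²β tanφ'] / [γz sinβ cosβ] and solving for z:
z = c' / [γ cosβ (FS·sinβ − cosβ·tanφ')]
  = 13.4 / [17.1·cos45.1°·(1.00·sin45.1° − cos45.1°·tan25.2°)]
  = 13.4 / [17.1·0.7059·(1.00·0.7083 − 0.7059·0.4706)]
  = 13.4 / 4.5407 = 2.951 m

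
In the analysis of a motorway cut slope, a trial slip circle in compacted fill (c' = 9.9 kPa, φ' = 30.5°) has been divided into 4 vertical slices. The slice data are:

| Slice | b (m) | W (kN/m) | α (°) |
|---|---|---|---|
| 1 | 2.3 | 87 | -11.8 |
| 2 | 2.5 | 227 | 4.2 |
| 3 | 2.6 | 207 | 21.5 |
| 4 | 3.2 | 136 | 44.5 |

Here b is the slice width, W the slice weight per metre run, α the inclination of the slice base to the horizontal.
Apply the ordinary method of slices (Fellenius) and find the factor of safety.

Ordinary method of slices: FS = Σ[c'·Δl_i + (W_i cosα_i)·tanφ'] / Σ W_i sinα_i, with Δl_i = b_i / cosα_i.
Slice 1: Δl = 2.3/cos(-11.8°) = 2.350 m; N'_1 = 87·cos(-11.8°) = 85.2; c'Δl = 23.26; W sinα = -17.8
Slice 2: Δl = 2.5/cos4.2° = 2.507 m; N'_2 = 227·cos4.2° = 226.4; c'Δl = 24.82; W sinα = 16.6
Slice 3: Δl = 2.6/cos21.5° = 2.794 m; N'_3 = 207·cos21.5° = 192.6; c'Δl = 27.66; W sinα = 75.9
Slice 4: Δl = 3.2/cos44.5° = 4.487 m; N'_4 = 136·cos44.5° = 97.0; c'Δl = 44.42; W sinα = 95.3
Σc'Δl = 120.2 kN/m; ΣN' = 601.2 kN/m; ΣW sinα = 170.0 kN/m
Resisting = 120.2 + 601.2·tan30.5° = 120.2 + 354.1 = 474.3 kN/m
FS = 474.3 / 170.0 = 2.789

FS = 2.79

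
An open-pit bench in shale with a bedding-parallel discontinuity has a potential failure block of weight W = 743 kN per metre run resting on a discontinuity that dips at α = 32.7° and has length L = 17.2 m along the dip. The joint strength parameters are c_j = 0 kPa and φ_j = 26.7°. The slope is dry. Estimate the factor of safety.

Resolving the block weight along and normal to the plane and applying the Mohr–Coulomb strength on the joint:
N' = W cosα = 743·cos32.7° = 625.2 kN/m
Driving force T = W sinα = 743·sin32.7° = 401.4 kN/m
Resisting force R = c_j·L + N'·tanφ_j = 0·17.2 + 625.2·tan26.7° = 0.0 + 314.5 = 314.5 kN/m
FS = R / T = 314.5 / 401.4 = 0.783

FS = 0.78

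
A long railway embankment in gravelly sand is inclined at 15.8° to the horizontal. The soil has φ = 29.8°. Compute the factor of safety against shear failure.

FS = 2.02

For a dry cohesionless infinite slope the factor of safety is FS = tanφ / tanβ.
FS = tan29.8° / tan15.8° = 0.5727 / 0.2830 = 2.024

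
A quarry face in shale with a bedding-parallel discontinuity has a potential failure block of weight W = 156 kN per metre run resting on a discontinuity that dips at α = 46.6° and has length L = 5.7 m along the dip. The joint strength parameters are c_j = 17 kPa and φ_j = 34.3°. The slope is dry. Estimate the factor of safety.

FS = 1.50

Resolving the block weight along and normal to the plane and applying the Mohr–Coulomb strength on the joint:
N' = W cosα = 156·cos46.6° = 107.2 kN/m
Driving force T = W sinα = 156·sin46.6° = 113.3 kN/m
Resisting force R = c_j·L + N'·tanφ_j = 17·5.7 + 107.2·tan34.3° = 96.9 + 73.1 = 170.0 kN/m
FS = R / T = 170.0 / 113.3 = 1.500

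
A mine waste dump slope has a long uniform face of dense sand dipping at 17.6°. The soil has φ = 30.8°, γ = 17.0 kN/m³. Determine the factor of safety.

FS = 1.88

For a dry cohesionless infinite slope the factor of safety is FS = tanφ / tanβ.
FS = tan30.8° / tan17.6° = 0.5961 / 0.3172 = 1.879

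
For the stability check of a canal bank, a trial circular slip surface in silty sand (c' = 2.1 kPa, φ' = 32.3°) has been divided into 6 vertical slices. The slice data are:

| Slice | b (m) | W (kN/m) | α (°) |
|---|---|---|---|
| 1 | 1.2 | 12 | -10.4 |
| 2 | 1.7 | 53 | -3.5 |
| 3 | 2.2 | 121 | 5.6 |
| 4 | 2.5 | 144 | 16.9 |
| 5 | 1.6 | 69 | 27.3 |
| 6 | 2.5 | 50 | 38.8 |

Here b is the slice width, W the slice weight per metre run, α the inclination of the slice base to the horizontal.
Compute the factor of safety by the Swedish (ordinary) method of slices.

FS = 2.65

Ordinary method of slices: FS = Σ[c'·Δl_i + (W_i cosα_i)·tanφ'] / Σ W_i sinα_i, with Δl_i = b_i / cosα_i.
Slice 1: Δl = 1.2/cos(-10.4°) = 1.220 m; N'_1 = 12·cos(-10.4°) = 11.8; c'Δl = 2.56; W sinα = -2.2
Slice 2: Δl = 1.7/cos(-3.5°) = 1.703 m; N'_2 = 53·cos(-3.5°) = 52.9; c'Δl = 3.58; W sinα = -3.2
Slice 3: Δl = 2.2/cos5.6° = 2.211 m; N'_3 = 121·cos5.6° = 120.4; c'Δl = 4.64; W sinα = 11.8
Slice 4: Δl = 2.5/cos16.9° = 2.613 m; N'_4 = 144·cos16.9° = 137.8; c'Δl = 5.49; W sinα = 41.9
Slice 5: Δl = 1.6/cos27.3° = 1.801 m; N'_5 = 69·cos27.3° = 61.3; c'Δl = 3.78; W sinα = 31.6
Slice 6: Δl = 2.5/cos38.8° = 3.208 m; N'_6 = 50·cos38.8° = 39.0; c'Δl = 6.74; W sinα = 31.3
Σc'Δl = 26.8 kN/m; ΣN' = 423.2 kN/m; ΣW sinα = 111.2 kN/m
Resisting = 26.8 + 423.2·tan32.3° = 26.8 + 267.5 = 294.3 kN/m
FS = 294.3 / 111.2 = 2.646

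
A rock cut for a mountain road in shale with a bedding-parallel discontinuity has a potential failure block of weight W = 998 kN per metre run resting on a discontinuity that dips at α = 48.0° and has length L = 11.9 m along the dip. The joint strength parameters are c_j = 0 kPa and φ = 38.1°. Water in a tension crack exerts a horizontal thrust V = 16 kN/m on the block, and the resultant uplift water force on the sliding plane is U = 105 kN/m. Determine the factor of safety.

FS = 0.57

Resolving the block weight along and normal to the plane and applying the Mohr–Coulomb strength on the joint:
N' = W cosα − U − V sinα = 998·cos48.0° − 105 − 16·sin48.0° = 550.9 kN/m
Driving force T = W sinα + V cosα = 998·sin48.0° + 16·cos48.0° = 752.4 kN/m
Resisting force R = c_j·L + N'·tanφ = 0·11.9 + 550.9·tan38.1° = 0.0 + 432.0 = 432.0 kN/m
FS = R / T = 432.0 / 752.4 = 0.574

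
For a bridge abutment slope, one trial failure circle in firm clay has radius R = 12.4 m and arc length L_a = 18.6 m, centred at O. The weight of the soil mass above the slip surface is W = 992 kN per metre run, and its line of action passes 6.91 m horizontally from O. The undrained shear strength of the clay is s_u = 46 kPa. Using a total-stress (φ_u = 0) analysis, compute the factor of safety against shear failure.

Taking moments about the centre O, the resisting moment is provided by the undrained shear strength acting along the arc:
M_R = s_u·L_a·R = 46·18.60·12.4 = 10609.4 kN·m/m
M_D = W·d = 992·6.91 = 6854.7 kN·m/m
FS = M_R / M_D = 10609.4 / 6854.7 = 1.548

FS = 1.55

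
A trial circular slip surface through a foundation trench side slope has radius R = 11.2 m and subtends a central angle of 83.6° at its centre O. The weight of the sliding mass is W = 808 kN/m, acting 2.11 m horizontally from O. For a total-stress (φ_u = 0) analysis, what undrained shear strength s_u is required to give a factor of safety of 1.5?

s_u = 14.0 kPa

FS = s_u·L_a·R / (W·d), so s_u = FS·W·d / (L_a·R).
Arc length L_a = R·θ = 11.2·(83.6°·π/180) = 11.2·1.4591 = 16.34 m
s_u = 1.5·808·2.11 / (16.34·11.2) = 2557.3 / 183.03 = 13.97 kPa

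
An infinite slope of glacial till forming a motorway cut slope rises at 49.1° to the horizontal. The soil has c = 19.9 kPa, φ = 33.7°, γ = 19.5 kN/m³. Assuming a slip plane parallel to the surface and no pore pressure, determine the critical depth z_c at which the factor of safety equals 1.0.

z_c = 4.88 m

Setting FS = 1.00 in FS = [c + γz cos²β tanφ] / [γz sinβ cosβ] and solving for z:
z = c / [γ cosβ (FS·sinβ − cosβ·tanφ)]
  = 19.9 / [19.5·cos49.1°·(1.00·sin49.1° − cos49.1°·tan33.7°)]
  = 19.9 / [19.5·0.6547·(1.00·0.7559 − 0.6547·0.6669)]
  = 19.9 / 4.0753 = 4.883 m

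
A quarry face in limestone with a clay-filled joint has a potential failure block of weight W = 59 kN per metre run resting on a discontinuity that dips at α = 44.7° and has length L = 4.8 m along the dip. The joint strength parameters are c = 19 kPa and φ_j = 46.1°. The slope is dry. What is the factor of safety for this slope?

Resolving the block weight along and normal to the plane and applying the Mohr–Coulomb strength on the joint:
N' = W cosα = 59·cos44.7° = 41.9 kN/m
Driving force T = W sinα = 59·sin44.7° = 41.5 kN/m
Resisting force R = c·L + N'·tanφ_j = 19·4.8 + 41.9·tan46.1° = 91.2 + 43.6 = 134.8 kN/m
FS = R / T = 134.8 / 41.5 = 3.248

FS = 3.25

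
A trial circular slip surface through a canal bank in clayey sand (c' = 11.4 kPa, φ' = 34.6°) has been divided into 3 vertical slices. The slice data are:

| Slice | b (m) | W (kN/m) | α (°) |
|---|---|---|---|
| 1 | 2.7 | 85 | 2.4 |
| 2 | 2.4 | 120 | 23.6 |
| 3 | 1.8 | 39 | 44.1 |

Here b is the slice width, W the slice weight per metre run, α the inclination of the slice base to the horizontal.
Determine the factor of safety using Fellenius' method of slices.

Ordinary method of slices: FS = Σ[c'·Δl_i + (W_i cosα_i)·tanφ'] / Σ W_i sinα_i, with Δl_i = b_i / cosα_i.
Slice 1: Δl = 2.7/cos2.4° = 2.702 m; N'_1 = 85·cos2.4° = 84.9; c'Δl = 30.81; W sinα = 3.6
Slice 2: Δl = 2.4/cos23.6° = 2.619 m; N'_2 = 120·cos23.6° = 110.0; c'Δl = 29.86; W sinα = 48.0
Slice 3: Δl = 1.8/cos44.1° = 2.507 m; N'_3 = 39·cos44.1° = 28.0; c'Δl = 28.57; W sinα = 27.1
Σc'Δl = 89.2 kN/m; ΣN' = 222.9 kN/m; ΣW sinα = 78.7 kN/m
Resisting = 89.2 + 222.9·tan34.6° = 89.2 + 153.8 = 243.0 kN/m
FS = 243.0 / 78.7 = 3.086

FS = 3.09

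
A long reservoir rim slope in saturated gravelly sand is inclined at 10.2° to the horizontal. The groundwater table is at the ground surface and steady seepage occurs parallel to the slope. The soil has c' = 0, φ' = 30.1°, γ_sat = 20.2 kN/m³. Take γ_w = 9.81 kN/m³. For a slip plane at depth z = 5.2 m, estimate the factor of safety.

FS = 1.66

With seepage parallel to the slope and the water table at the surface, the effective normal stress on the slip plane uses the buoyant unit weight γ' = γ_sat − γ_w while the driving shear stress uses γ_sat:
FS = [c' + γ' z cos²β tanφ'] / [γ_sat z sinβ cosβ]
(For c' = 0 this reduces to FS = (γ'/γ_sat)·tanφ'/tanβ.)
γ' = 20.2 − 9.81 = 10.39 kN/m³
Numerator = 0.0 + 10.39·5.2·cos²10.2°·tan30.1° = 0.0 + 10.39·5.2·0.9686·0.5797 = 30.337 kPa
Denominator = 20.2·5.2·sin10.2°·cos10.2° = 20.2·5.2·0.1771·0.9842 = 18.307 kPa
FS = 30.337 / 18.307 = 1.657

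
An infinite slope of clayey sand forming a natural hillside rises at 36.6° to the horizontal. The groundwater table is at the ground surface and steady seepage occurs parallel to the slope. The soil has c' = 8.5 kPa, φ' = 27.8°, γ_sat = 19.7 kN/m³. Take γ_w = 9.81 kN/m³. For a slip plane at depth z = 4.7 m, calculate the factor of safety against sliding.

FS = 0.55

With seepage parallel to the slope and the water table at the surface, the effective normal stress on the slip plane uses the buoyant unit weight γ' = γ_sat − γ_w while the driving shear stress uses γ_sat:
FS = [c' + γ' z cos²β tanφ'] / [γ_sat z sinβ cosβ]
γ' = 19.7 − 9.81 = 9.89 kN/m³
Numerator = 8.5 + 9.89·4.7·cos²36.6°·tan27.8° = 8.5 + 9.89·4.7·0.6445·0.5272 = 24.296 kPa
Denominator = 19.7·4.7·sin36.6°·cos36.6° = 19.7·4.7·0.5962·0.8028 = 44.319 kPa
FS = 24.296 / 44.319 = 0.548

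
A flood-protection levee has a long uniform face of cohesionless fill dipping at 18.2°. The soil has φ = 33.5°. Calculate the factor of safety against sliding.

FS = 2.01

For a dry cohesionless infinite slope the factor of safety is FS = tanφ / tanβ.
FS = tan33.5° / tan18.2° = 0.6619 / 0.3288 = 2.013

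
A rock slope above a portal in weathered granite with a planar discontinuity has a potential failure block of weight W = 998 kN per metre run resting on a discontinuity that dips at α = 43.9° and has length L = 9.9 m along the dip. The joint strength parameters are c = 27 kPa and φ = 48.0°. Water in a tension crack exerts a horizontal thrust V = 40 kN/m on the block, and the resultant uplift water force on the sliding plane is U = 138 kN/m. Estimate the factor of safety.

Resolving the block weight along and normal to the plane and applying the Mohr–Coulomb strength on the joint:
N' = W cosα − U − V sinα = 998·cos43.9° − 138 − 40·sin43.9° = 553.4 kN/m
Driving force T = W sinα + V cosα = 998·sin43.9° + 40·cos43.9° = 720.8 kN/m
Resisting force R = c·L + N'·tanφ = 27·9.9 + 553.4·tan48.0° = 267.3 + 614.6 = 881.9 kN/m
FS = R / T = 881.9 / 720.8 = 1.223

FS = 1.22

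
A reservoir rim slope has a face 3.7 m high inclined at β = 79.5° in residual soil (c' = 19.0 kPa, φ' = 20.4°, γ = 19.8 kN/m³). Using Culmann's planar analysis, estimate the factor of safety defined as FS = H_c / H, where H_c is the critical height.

FS = 1.97

H_c = (4c'/γ) · sinβ cosφ' / [1 − cos(β − φ')]
    = (4·19.0/19.8) · sin79.5°·cos20.4° / [1 − cos59.1°]
    = 3.838 · 0.9216 / 0.4865 = 7.27 m
FS = H_c / H = 7.27 / 3.7 = 1.965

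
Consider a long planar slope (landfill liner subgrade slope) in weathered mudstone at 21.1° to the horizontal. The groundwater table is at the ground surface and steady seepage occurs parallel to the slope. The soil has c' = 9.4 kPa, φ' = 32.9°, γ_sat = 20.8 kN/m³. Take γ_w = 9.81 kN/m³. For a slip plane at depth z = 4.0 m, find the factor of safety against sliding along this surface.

FS = 1.22

With seepage parallel to the slope and the water table at the surface, the effective normal stress on the slip plane uses the buoyant unit weight γ' = γ_sat − γ_w while the driving shear stress uses γ_sat:
FS = [c' + γ' z cos²β tanφ'] / [γ_sat z sinβ cosβ]
γ' = 20.8 − 9.81 = 10.99 kN/m³
Numerator = 9.4 + 10.99·4.0·cos²21.1°·tan32.9° = 9.4 + 10.99·4.0·0.8704·0.6469 = 34.153 kPa
Denominator = 20.8·4.0·sin21.1°·cos21.1° = 20.8·4.0·0.3600·0.9330 = 27.944 kPa
FS = 34.153 / 27.944 = 1.222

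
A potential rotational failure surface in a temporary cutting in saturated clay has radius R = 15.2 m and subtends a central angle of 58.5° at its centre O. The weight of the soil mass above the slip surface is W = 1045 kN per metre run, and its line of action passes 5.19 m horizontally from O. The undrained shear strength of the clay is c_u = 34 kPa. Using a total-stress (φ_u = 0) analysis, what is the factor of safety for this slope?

Taking moments about the centre O, the resisting moment is provided by the undrained shear strength acting along the arc:
Arc length L_a = R·θ = 15.2·(58.5°·π/180) = 15.2·1.0210 = 15.52 m
M_R = c_u·L_a·R = 34·15.52·15.2 = 8020.5 kN·m/m
M_D = W·d = 1045·5.19 = 5423.6 kN·m/m
FS = M_R / M_D = 8020.5 / 5423.6 = 1.479

FS = 1.48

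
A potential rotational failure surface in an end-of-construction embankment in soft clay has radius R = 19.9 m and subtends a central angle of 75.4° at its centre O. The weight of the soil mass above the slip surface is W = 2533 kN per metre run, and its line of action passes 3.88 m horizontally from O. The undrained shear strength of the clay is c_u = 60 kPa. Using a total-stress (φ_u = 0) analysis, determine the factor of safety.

Taking moments about the centre O, the resisting moment is provided by the undrained shear strength acting along the arc:
Arc length L_a = R·θ = 19.9·(75.4°·π/180) = 19.9·1.3160 = 26.19 m
M_R = c_u·L_a·R = 60·26.19·19.9 = 31268.4 kN·m/m
M_D = W·d = 2533·3.88 = 9828.0 kN·m/m
FS = M_R / M_D = 31268.4 / 9828.0 = 3.182

FS = 3.18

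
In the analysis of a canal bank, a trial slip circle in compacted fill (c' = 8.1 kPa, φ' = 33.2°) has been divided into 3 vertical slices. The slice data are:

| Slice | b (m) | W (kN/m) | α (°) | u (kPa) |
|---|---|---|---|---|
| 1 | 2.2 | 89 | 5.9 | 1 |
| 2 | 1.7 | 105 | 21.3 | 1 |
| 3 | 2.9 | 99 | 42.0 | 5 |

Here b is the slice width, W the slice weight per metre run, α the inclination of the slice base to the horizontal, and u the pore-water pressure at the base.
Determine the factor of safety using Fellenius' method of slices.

FS = 1.93

Ordinary method of slices: FS = Σ[c'·Δl_i + (W_i cosα_i − u_i·Δl_i)·tanφ'] / Σ W_i sinα_i, with Δl_i = b_i / cosα_i.
Slice 1: Δl = 2.2/cos5.9° = 2.212 m; N'_1 = 89·cos5.9° − 1·2.212 = 86.3; c'Δl = 17.91; W sinα = 9.1
Slice 2: Δl = 1.7/cos21.3° = 1.825 m; N'_2 = 105·cos21.3° − 1·1.825 = 96.0; c'Δl = 14.78; W sinα = 38.1
Slice 3: Δl = 2.9/cos42.0° = 3.902 m; N'_3 = 99·cos42.0° − 5·3.902 = 54.1; c'Δl = 31.61; W sinα = 66.2
Σc'Δl = 64.3 kN/m; ΣN' = 236.4 kN/m; ΣW sinα = 113.5 kN/m
Resisting = 64.3 + 236.4·tan33.2° = 64.3 + 154.7 = 219.0 kN/m
FS = 219.0 / 113.5 = 1.929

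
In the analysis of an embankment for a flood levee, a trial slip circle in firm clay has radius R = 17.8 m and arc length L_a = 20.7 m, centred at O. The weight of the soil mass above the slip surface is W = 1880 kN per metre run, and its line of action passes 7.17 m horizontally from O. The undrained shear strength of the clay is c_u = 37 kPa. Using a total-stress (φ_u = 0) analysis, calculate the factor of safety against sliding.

Taking moments about the centre O, the resisting moment is provided by the undrained shear strength acting along the arc:
M_R = c_u·L_a·R = 37·20.70·17.8 = 13633.0 kN·m/m
M_D = W·d = 1880·7.17 = 13479.6 kN·m/m
FS = M_R / M_D = 13633.0 / 13479.6 = 1.011

FS = 1.01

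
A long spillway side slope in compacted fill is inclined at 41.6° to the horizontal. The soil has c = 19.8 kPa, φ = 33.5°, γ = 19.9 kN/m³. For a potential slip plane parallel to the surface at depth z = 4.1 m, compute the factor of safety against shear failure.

FS = 1.23

For an infinite slope with a slip plane parallel to the surface (no pore pressure): FS = [c + γz cos²β tanφ] / [γz sinβ cosβ].
γz = 19.9·4.1 = 81.59 kN/m²
Numerator = 19.8 + 81.59·cos²41.6°·tan33.5° = 19.8 + 81.59·0.5592·0.6619 = 49.999 kPa
Denominator = 81.59·sin41.6°·cos41.6° = 81.59·0.6639·0.7478 = 40.508 kPa
FS = 49.999 / 40.508 = 1.234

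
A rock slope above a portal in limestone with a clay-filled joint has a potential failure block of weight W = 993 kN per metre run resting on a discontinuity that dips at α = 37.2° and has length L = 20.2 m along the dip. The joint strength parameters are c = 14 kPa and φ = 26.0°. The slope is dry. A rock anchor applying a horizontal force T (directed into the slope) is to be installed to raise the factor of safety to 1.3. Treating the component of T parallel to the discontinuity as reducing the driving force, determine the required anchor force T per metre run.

Resolving forces along and normal to the sliding plane, with the horizontal anchor force T adding T·sinα to the effective normal force and T·cosα acting up the plane against the driving force:
FS = [cL + (W cosα + T sinα) tanφ] / [W sinα − T cosα]
Without the anchor: N' = 791.0 kN/m, driving T_d = 600.4 kN/m, resisting R = 14·20.2 + 791.0·tan26.0° = 668.6 kN/m, FS = 1.11.
Setting FS = 1.3 and solving for T:
1.3·(600.4 − T cos37.2°) = 668.6 + T sin37.2°·tan26.0°
T·(sin37.2°·tan26.0° + 1.3·cos37.2°) = 1.3·600.4 − 668.6
T·(0.6046·0.4877 + 1.3·0.7965) = 780.5 − 668.6 = 111.9
T·1.3304 = 111.9
T = 84.1 kN/m

T = 84 kN/m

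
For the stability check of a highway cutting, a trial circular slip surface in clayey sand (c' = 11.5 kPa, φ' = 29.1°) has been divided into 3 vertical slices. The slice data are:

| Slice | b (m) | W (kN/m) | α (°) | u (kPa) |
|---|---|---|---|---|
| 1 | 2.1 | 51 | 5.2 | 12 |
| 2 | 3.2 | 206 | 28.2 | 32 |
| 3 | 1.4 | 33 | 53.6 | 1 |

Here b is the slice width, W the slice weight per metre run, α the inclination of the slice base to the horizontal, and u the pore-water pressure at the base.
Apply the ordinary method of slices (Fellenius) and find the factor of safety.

FS = 1.19

Ordinary method of slices: FS = Σ[c'·Δl_i + (W_i cosα_i − u_i·Δl_i)·tanφ'] / Σ W_i sinα_i, with Δl_i = b_i / cosα_i.
Slice 1: Δl = 2.1/cos5.2° = 2.109 m; N'_1 = 51·cos5.2° − 12·2.109 = 25.5; c'Δl = 24.25; W sinα = 4.6
Slice 2: Δl = 3.2/cos28.2° = 3.631 m; N'_2 = 206·cos28.2° − 32·3.631 = 65.4; c'Δl = 41.76; W sinα = 97.3
Slice 3: Δl = 1.4/cos53.6° = 2.359 m; N'_3 = 33·cos53.6° − 1·2.359 = 17.2; c'Δl = 27.13; W sinα = 26.6
Σc'Δl = 93.1 kN/m; ΣN' = 108.1 kN/m; ΣW sinα = 128.5 kN/m
Resisting = 93.1 + 108.1·tan29.1° = 93.1 + 60.1 = 153.3 kN/m
FS = 153.3 / 128.5 = 1.193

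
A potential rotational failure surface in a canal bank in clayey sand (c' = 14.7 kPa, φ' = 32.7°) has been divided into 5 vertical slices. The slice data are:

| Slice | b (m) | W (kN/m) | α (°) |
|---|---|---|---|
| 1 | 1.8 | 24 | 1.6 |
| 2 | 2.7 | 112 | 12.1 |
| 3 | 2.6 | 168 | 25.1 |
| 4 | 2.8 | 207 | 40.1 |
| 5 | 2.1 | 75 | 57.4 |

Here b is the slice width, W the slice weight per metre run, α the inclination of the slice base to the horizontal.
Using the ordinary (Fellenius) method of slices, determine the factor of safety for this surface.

Ordinary method of slices: FS = Σ[c'·Δl_i + (W_i cosα_i)·tanφ'] / Σ W_i sinα_i, with Δl_i = b_i / cosα_i.
Slice 1: Δl = 1.8/cos1.6° = 1.801 m; N'_1 = 24·cos1.6° = 24.0; c'Δl = 26.47; W sinα = 0.7
Slice 2: Δl = 2.7/cos12.1° = 2.761 m; N'_2 = 112·cos12.1° = 109.5; c'Δl = 40.59; W sinα = 23.5
Slice 3: Δl = 2.6/cos25.1° = 2.871 m; N'_3 = 168·cos25.1° = 152.1; c'Δl = 42.21; W sinα = 71.3
Slice 4: Δl = 2.8/cos40.1° = 3.661 m; N'_4 = 207·cos40.1° = 158.3; c'Δl = 53.81; W sinα = 133.3
Slice 5: Δl = 2.1/cos57.4° = 3.898 m; N'_5 = 75·cos57.4° = 40.4; c'Δl = 57.30; W sinα = 63.2
Σc'Δl = 220.4 kN/m; ΣN' = 484.4 kN/m; ΣW sinα = 291.9 kN/m
Resisting = 220.4 + 484.4·tan32.7° = 220.4 + 311.0 = 531.3 kN/m
FS = 531.3 / 291.9 = 1.820

FS = 1.82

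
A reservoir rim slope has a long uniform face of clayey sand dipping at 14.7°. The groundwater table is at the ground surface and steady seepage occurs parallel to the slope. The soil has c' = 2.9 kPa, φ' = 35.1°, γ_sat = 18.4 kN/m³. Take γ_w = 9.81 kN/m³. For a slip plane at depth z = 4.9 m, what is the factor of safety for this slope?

With seepage parallel to the slope and the water table at the surface, the effective normal stress on the slip plane uses the buoyant unit weight γ' = γ_sat − γ_w while the driving shear stress uses γ_sat:
FS = [c' + γ' z cos²β tanφ'] / [γ_sat z sinβ cosβ]
γ' = 18.4 − 9.81 = 8.59 kN/m³
Numerator = 2.9 + 8.59·4.9·cos²14.7°·tan35.1° = 2.9 + 8.59·4.9·0.9356·0.7028 = 30.577 kPa
Denominator = 18.4·4.9·sin14.7°·cos14.7° = 18.4·4.9·0.2538·0.9673 = 22.130 kPa
FS = 30.577 / 22.130 = 1.382

FS = 1.38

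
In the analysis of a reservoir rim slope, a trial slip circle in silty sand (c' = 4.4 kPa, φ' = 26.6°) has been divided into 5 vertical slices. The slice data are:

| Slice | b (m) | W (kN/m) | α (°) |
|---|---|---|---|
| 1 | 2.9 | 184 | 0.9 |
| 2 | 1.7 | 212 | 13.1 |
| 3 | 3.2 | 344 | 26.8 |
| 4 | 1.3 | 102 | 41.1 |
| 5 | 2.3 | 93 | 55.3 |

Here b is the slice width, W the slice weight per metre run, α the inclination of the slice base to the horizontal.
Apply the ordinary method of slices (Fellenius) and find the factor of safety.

FS = 1.36

Ordinary method of slices: FS = Σ[c'·Δl_i + (W_i cosα_i)·tanφ'] / Σ W_i sinα_i, with Δl_i = b_i / cosα_i.
Slice 1: Δl = 2.9/cos0.9° = 2.900 m; N'_1 = 184·cos0.9° = 184.0; c'Δl = 12.76; W sinα = 2.9
Slice 2: Δl = 1.7/cos13.1° = 1.745 m; N'_2 = 212·cos13.1° = 206.5; c'Δl = 7.68; W sinα = 48.1
Slice 3: Δl = 3.2/cos26.8° = 3.585 m; N'_3 = 344·cos26.8° = 307.0; c'Δl = 15.77; W sinα = 155.1
Slice 4: Δl = 1.3/cos41.1° = 1.725 m; N'_4 = 102·cos41.1° = 76.9; c'Δl = 7.59; W sinα = 67.1
Slice 5: Δl = 2.3/cos55.3° = 4.040 m; N'_5 = 93·cos55.3° = 52.9; c'Δl = 17.78; W sinα = 76.5
Σc'Δl = 61.6 kN/m; ΣN' = 827.3 kN/m; ΣW sinα = 349.6 kN/m
Resisting = 61.6 + 827.3·tan26.6° = 61.6 + 414.3 = 475.9 kN/m
FS = 475.9 / 349.6 = 1.361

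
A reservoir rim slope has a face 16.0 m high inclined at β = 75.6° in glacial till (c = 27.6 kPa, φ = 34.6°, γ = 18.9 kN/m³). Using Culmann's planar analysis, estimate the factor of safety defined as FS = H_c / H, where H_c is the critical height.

FS = 1.19

H_c = (4c/γ) · sinβ cosφ / [1 − cos(β − φ)]
    = (4·27.6/18.9) · sin75.6°·cos34.6° / [1 − cos41.0°]
    = 5.841 · 0.7973 / 0.2453 = 18.99 m
FS = H_c / H = 18.99 / 16.0 = 1.187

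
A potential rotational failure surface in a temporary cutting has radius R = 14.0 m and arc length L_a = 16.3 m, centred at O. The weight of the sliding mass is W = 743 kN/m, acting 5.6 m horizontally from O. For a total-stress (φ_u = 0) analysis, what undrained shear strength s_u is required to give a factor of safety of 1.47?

s_u = 26.8 kPa

FS = s_u·L_a·R / (W·d), so s_u = FS·W·d / (L_a·R).
s_u = 1.47·743·5.6 / (16.30·14.0) = 6116.4 / 228.20 = 26.80 kPa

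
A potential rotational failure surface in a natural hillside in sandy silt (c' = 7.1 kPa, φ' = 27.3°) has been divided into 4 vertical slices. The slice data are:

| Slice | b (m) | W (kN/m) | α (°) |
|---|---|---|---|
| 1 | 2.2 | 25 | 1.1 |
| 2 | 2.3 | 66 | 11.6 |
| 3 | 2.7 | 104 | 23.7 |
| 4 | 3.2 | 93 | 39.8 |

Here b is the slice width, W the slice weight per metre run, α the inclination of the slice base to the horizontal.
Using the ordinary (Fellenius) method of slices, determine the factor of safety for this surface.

Ordinary method of slices: FS = Σ[c'·Δl_i + (W_i cosα_i)·tanφ'] / Σ W_i sinα_i, with Δl_i = b_i / cosα_i.
Slice 1: Δl = 2.2/cos1.1° = 2.200 m; N'_1 = 25·cos1.1° = 25.0; c'Δl = 15.62; W sinα = 0.5
Slice 2: Δl = 2.3/cos11.6° = 2.348 m; N'_2 = 66·cos11.6° = 64.7; c'Δl = 16.67; W sinα = 13.3
Slice 3: Δl = 2.7/cos23.7° = 2.949 m; N'_3 = 104·cos23.7° = 95.2; c'Δl = 20.94; W sinα = 41.8
Slice 4: Δl = 3.2/cos39.8° = 4.165 m; N'_4 = 93·cos39.8° = 71.5; c'Δl = 29.57; W sinα = 59.5
Σc'Δl = 82.8 kN/m; ΣN' = 256.3 kN/m; ΣW sinα = 115.1 kN/m
Resisting = 82.8 + 256.3·tan27.3° = 82.8 + 132.3 = 215.1 kN/m
FS = 215.1 / 115.1 = 1.869

FS = 1.87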